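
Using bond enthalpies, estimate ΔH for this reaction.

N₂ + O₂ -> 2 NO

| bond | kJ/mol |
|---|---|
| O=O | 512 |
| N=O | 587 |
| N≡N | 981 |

ΔH ≈ +319 kJ

Bonds broken (reactants):
  N≡N: 1 × 981 = 981
  O=O: 1 × 512 = 512
  Σ(broken) = 1493 kJ
Bonds formed (products):
  N=O: 2 × 587 = 1174
  Σ(formed) = 1174 kJ
ΔH = Σ(broken) − Σ(formed) = 1493 − 1174 = +319 kJ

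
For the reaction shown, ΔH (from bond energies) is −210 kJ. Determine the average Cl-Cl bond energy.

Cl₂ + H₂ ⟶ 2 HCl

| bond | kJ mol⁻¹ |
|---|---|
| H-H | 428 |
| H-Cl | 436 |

D(Cl-Cl) ≈ 234 kJ/mol

Let D be the Cl-Cl bond energy.
Σ(broken) = 1×D + 1×428 = 428 + D
Σ(formed) = 2×436 = 872
ΔH = Σ(broken) − Σ(formed) = (428 + D) − (872) = −444 + D
Setting this equal to −210 kJ gives D = 234 kJ/mol.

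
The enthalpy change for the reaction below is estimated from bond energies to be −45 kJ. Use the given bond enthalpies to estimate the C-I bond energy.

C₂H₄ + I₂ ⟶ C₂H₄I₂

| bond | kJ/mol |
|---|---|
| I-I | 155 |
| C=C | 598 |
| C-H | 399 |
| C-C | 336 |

D(C-I) ≈ 231 kJ/mol

Let D be the C-I bond energy.
Σ(broken) = 4×399 + 1×598 + 1×155 = 2349
Σ(formed) = 1×336 + 4×399 + 2×D = 1932 + 2D
ΔH = Σ(broken) − Σ(formed) = (2349) − (1932 + 2D) = +417 − 2D
Setting this equal to −45 kJ gives 2D = 462, so D = 231 kJ/mol.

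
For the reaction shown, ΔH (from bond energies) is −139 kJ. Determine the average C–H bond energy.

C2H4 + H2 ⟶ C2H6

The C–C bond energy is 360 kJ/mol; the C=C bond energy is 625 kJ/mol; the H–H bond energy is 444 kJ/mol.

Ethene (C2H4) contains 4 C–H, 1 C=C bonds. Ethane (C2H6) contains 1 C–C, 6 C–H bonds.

D(C–H) ≈ 424 kJ/mol

Let D be the C–H bond energy.
Σ(broken) = 4×D + 1×625 + 1×444 = 1069 + 4D
Σ(formed) = 1×360 + 6×D = 360 + 6D
ΔH = Σ(broken) − Σ(formed) = (1069 + 4D) − (360 + 6D) = +709 − 2D
Setting this equal to −139 kJ gives 2D = 848, so D = 424 kJ/mol.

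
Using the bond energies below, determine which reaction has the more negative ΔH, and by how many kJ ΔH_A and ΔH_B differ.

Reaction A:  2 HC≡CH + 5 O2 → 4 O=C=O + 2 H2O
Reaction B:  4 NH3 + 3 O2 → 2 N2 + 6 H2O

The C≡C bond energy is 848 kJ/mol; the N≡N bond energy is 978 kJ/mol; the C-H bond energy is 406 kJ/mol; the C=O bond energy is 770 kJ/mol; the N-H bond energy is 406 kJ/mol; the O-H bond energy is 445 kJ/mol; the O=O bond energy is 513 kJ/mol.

Reaction A, by 1170 kJ

Reaction A:
  Bonds broken (reactants):
    C≡C: 2 × 848 = 1696
    C-H: 4 × 406 = 1624
    O=O: 5 × 513 = 2565
    Σ(broken) = 5885 kJ
  Bonds formed (products):
    C=O: 8 × 770 = 6160
    O-H: 4 × 445 = 1780
    Σ(formed) = 7940 kJ
  ΔH_A = 5885 − 7940 = −2055 kJ
Reaction B:
  Bonds broken (reactants):
    N-H: 12 × 406 = 4872
    O=O: 3 × 513 = 1539
    Σ(broken) = 6411 kJ
  Bonds formed (products):
    N≡N: 2 × 978 = 1956
    O-H: 12 × 445 = 5340
    Σ(formed) = 7296 kJ
  ΔH_B = 6411 − 7296 = −885 kJ
ΔH_A − ΔH_B = −1170 kJ, so reaction A has the more negative ΔH; |ΔH_A − ΔH_B| = 1170 kJ.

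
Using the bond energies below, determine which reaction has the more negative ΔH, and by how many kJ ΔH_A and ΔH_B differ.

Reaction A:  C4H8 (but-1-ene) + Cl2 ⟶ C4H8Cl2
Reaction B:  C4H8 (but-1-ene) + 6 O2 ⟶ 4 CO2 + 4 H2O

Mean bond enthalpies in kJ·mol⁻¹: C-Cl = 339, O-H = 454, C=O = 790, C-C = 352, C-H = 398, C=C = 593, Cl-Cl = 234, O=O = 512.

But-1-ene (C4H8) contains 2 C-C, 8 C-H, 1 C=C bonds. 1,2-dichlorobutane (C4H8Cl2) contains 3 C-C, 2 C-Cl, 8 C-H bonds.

Reaction B, by 2196 kJ

Reaction A:
  Bonds broken (reactants):
    C-C: 2 × 352 = 704
    C-H: 8 × 398 = 3184
    C=C: 1 × 593 = 593
    Cl-Cl: 1 × 234 = 234
    Σ(broken) = 4715 kJ
  Bonds formed (products):
    C-C: 3 × 352 = 1056
    C-Cl: 2 × 339 = 678
    C-H: 8 × 398 = 3184
    Σ(formed) = 4918 kJ
  ΔH_A = 4715 − 4918 = −203 kJ
Reaction B:
  Bonds broken (reactants):
    C-C: 2 × 352 = 704
    C-H: 8 × 398 = 3184
    C=C: 1 × 593 = 593
    O=O: 6 × 512 = 3072
    Σ(broken) = 7553 kJ
  Bonds formed (products):
    C=O: 8 × 790 = 6320
    O-H: 8 × 454 = 3632
    Σ(formed) = 9952 kJ
  ΔH_B = 7553 − 9952 = −2399 kJ
ΔH_A − ΔH_B = +2196 kJ, so reaction B has the more negative ΔH; |ΔH_A − ΔH_B| = 2196 kJ.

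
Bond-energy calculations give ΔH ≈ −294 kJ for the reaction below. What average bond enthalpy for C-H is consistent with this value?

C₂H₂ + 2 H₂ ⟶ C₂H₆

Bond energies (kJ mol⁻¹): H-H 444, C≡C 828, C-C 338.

D(C-H) ≈ 418 kJ/mol

Let D be the C-H bond energy.
Σ(broken) = 1×828 + 2×D + 2×444 = 1716 + 2D
Σ(formed) = 1×338 + 6×D = 338 + 6D
ΔH = Σ(broken) − Σ(formed) = (1716 + 2D) − (338 + 6D) = +1378 − 4D
Setting this equal to −294 kJ gives 4D = 1672, so D = 418 kJ/mol.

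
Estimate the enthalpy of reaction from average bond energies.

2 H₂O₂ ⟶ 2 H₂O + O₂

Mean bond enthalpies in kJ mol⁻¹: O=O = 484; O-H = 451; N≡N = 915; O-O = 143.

ΔH ≈ −198 kJ

Bonds broken (reactants):
  O-H: 4 × 451 = 1804
  O-O: 2 × 143 = 286
  Σ(broken) = 2090 kJ
Bonds formed (products):
  O-H: 4 × 451 = 1804
  O=O: 1 × 484 = 484
  Σ(formed) = 2288 kJ
ΔH = Σ(broken) − Σ(formed) = 2090 − 2288 = −198 kJ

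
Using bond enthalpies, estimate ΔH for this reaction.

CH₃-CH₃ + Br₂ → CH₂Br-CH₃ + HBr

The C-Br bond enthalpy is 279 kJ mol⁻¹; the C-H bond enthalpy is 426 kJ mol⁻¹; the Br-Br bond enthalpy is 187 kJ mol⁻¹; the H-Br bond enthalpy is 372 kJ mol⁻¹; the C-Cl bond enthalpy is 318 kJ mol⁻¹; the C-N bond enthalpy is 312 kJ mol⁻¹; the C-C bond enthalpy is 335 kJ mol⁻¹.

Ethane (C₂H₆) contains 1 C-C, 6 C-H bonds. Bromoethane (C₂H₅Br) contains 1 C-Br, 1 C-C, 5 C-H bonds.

Bonds broken (reactants):
  Br-Br: 1 × 187 = 187
  C-C: 1 × 335 = 335
  C-H: 6 × 426 = 2556
  Σ(broken) = 3078 kJ
Bonds formed (products):
  C-Br: 1 × 279 = 279
  C-C: 1 × 335 = 335
  C-H: 5 × 426 = 2130
  H-Br: 1 × 372 = 372
  Σ(formed) = 3116 kJ
ΔH = Σ(broken) − Σ(formed) = 3078 − 3116 = −38 kJ

ΔH ≈ −38 kJ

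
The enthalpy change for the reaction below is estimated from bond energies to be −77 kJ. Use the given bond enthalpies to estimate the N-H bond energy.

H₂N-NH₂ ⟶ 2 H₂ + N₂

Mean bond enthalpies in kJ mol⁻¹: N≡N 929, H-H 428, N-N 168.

D(N-H) ≈ 385 kJ/mol

Let D be the N-H bond energy.
Σ(broken) = 4×D + 1×168 = 168 + 4D
Σ(formed) = 2×428 + 1×929 = 1785
ΔH = Σ(broken) − Σ(formed) = (168 + 4D) − (1785) = −1617 + 4D
Setting this equal to −77 kJ gives 4D = 1540, so D = 385 kJ/mol.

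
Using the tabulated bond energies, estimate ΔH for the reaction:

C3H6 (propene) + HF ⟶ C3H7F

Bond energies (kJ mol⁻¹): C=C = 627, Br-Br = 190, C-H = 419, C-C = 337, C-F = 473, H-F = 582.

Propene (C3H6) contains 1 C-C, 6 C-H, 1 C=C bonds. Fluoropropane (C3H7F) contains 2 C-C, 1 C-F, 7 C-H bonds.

ΔH ≈ −20 kJ

Bonds broken (reactants):
  C-C: 1 × 337 = 337
  C-H: 6 × 419 = 2514
  C=C: 1 × 627 = 627
  H-F: 1 × 582 = 582
  Σ(broken) = 4060 kJ
Bonds formed (products):
  C-C: 2 × 337 = 674
  C-F: 1 × 473 = 473
  C-H: 7 × 419 = 2933
  Σ(formed) = 4080 kJ
ΔH = Σ(broken) − Σ(formed) = 4060 − 4080 = −20 kJ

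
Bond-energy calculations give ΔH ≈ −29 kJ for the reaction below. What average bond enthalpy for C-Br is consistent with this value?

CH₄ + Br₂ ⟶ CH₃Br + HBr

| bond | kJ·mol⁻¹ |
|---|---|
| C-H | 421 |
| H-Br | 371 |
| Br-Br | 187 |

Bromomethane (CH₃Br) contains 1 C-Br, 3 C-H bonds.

D(C-Br) ≈ 266 kJ/mol

Let D be the C-Br bond energy.
Σ(broken) = 1×187 + 4×421 = 1871
Σ(formed) = 1×D + 3×421 + 1×371 = 1634 + D
ΔH = Σ(broken) − Σ(formed) = (1871) − (1634 + D) = +237 − D
Setting this equal to −29 kJ gives D = 266 kJ/mol.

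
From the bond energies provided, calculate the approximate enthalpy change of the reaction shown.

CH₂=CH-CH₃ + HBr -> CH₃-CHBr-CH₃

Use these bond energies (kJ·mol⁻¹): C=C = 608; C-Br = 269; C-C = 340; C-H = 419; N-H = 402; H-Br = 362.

ΔH ≈ −58 kJ

Bonds broken (reactants):
  C-C: 1 × 340 = 340
  C-H: 6 × 419 = 2514
  C=C: 1 × 608 = 608
  H-Br: 1 × 362 = 362
  Σ(broken) = 3824 kJ
Bonds formed (products):
  C-Br: 1 × 269 = 269
  C-C: 2 × 340 = 680
  C-H: 7 × 419 = 2933
  Σ(formed) = 3882 kJ
ΔH = Σ(broken) − Σ(formed) = 3824 − 3882 = −58 kJ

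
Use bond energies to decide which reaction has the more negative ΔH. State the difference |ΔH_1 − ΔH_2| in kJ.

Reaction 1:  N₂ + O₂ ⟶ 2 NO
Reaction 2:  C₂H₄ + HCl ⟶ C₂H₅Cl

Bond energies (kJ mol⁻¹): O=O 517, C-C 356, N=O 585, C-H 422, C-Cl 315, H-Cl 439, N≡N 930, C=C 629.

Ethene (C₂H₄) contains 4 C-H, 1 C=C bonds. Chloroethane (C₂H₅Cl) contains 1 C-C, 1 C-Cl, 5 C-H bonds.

Reaction 1:
  Bonds broken (reactants):
    N≡N: 1 × 930 = 930
    O=O: 1 × 517 = 517
    Σ(broken) = 1447 kJ
  Bonds formed (products):
    N=O: 2 × 585 = 1170
    Σ(formed) = 1170 kJ
  ΔH_1 = 1447 − 1170 = +277 kJ
Reaction 2:
  Bonds broken (reactants):
    C-H: 4 × 422 = 1688
    C=C: 1 × 629 = 629
    H-Cl: 1 × 439 = 439
    Σ(broken) = 2756 kJ
  Bonds formed (products):
    C-C: 1 × 356 = 356
    C-Cl: 1 × 315 = 315
    C-H: 5 × 422 = 2110
    Σ(formed) = 2781 kJ
  ΔH_2 = 2756 − 2781 = −25 kJ
ΔH_1 − ΔH_2 = +302 kJ, so reaction 2 has the more negative ΔH; |ΔH_1 − ΔH_2| = 302 kJ.

Reaction 2, by 302 kJ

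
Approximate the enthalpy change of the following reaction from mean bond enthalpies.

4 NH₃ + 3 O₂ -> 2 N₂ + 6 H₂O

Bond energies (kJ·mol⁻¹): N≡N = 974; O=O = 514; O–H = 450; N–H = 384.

ΔH ≈ −1198 kJ

Bonds broken (reactants):
  N–H: 12 × 384 = 4608
  O=O: 3 × 514 = 1542
  Σ(broken) = 6150 kJ
Bonds formed (products):
  N≡N: 2 × 974 = 1948
  O–H: 12 × 450 = 5400
  Σ(formed) = 7348 kJ
ΔH = Σ(broken) − Σ(formed) = 6150 − 7348 = −1198 kJ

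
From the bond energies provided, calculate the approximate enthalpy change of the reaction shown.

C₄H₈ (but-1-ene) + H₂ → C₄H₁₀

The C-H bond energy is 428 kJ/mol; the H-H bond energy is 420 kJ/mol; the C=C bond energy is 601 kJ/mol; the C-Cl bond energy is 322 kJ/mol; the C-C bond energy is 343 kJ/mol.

Bonds broken (reactants):
  C-C: 2 × 343 = 686
  C-H: 8 × 428 = 3424
  C=C: 1 × 601 = 601
  H-H: 1 × 420 = 420
  Σ(broken) = 5131 kJ
Bonds formed (products):
  C-C: 3 × 343 = 1029
  C-H: 10 × 428 = 4280
  Σ(formed) = 5309 kJ
ΔH = Σ(broken) − Σ(formed) = 5131 − 5309 = −178 kJ

ΔH ≈ −178 kJ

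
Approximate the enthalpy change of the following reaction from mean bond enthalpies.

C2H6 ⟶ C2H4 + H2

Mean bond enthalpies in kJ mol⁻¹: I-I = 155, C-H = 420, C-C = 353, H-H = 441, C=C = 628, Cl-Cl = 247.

Bonds broken (reactants):
  C-C: 1 × 353 = 353
  C-H: 6 × 420 = 2520
  Σ(broken) = 2873 kJ
Bonds formed (products):
  C-H: 4 × 420 = 1680
  C=C: 1 × 628 = 628
  H-H: 1 × 441 = 441
  Σ(formed) = 2749 kJ
ΔH = Σ(broken) − Σ(formed) = 2873 − 2749 = +124 kJ

ΔH ≈ +124 kJ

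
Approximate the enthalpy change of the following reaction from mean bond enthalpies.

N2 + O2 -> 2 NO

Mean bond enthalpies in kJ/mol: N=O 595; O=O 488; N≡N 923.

ΔH ≈ +221 kJ

Bonds broken (reactants):
  N≡N: 1 × 923 = 923
  O=O: 1 × 488 = 488
  Σ(broken) = 1411 kJ
Bonds formed (products):
  N=O: 2 × 595 = 1190
  Σ(formed) = 1190 kJ
ΔH = Σ(broken) − Σ(formed) = 1411 − 1190 = +221 kJ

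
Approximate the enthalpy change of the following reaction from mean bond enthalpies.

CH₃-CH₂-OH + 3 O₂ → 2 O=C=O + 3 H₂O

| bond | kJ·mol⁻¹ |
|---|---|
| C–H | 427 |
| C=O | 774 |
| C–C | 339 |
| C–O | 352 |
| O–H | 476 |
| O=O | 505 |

Bonds broken (reactants):
  C–C: 1 × 339 = 339
  C–H: 5 × 427 = 2135
  C–O: 1 × 352 = 352
  O–H: 1 × 476 = 476
  O=O: 3 × 505 = 1515
  Σ(broken) = 4817 kJ
Bonds formed (products):
  C=O: 4 × 774 = 3096
  O–H: 6 × 476 = 2856
  Σ(formed) = 5952 kJ
ΔH = Σ(broken) − Σ(formed) = 4817 − 5952 = −1135 kJ

ΔH ≈ −1135 kJ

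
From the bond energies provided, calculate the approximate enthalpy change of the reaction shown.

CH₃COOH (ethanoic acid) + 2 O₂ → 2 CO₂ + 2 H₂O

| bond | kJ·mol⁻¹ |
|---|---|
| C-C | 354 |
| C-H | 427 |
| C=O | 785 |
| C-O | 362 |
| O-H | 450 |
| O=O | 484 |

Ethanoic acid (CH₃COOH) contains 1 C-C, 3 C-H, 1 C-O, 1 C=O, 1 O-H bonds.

ΔH ≈ −740 kJ

Bonds broken (reactants):
  C-C: 1 × 354 = 354
  C-H: 3 × 427 = 1281
  C-O: 1 × 362 = 362
  C=O: 1 × 785 = 785
  O-H: 1 × 450 = 450
  O=O: 2 × 484 = 968
  Σ(broken) = 4200 kJ
Bonds formed (products):
  C=O: 4 × 785 = 3140
  O-H: 4 × 450 = 1800
  Σ(formed) = 4940 kJ
ΔH = Σ(broken) − Σ(formed) = 4200 − 4940 = −740 kJ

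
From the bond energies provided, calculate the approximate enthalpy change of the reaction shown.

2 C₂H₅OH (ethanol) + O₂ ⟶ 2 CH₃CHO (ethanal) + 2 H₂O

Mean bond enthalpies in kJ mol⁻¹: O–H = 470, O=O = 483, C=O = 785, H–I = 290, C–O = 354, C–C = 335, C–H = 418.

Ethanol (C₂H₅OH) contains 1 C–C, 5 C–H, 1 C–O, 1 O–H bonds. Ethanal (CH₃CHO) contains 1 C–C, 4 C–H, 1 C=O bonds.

ΔH ≈ −483 kJ

Bonds broken (reactants):
  C–C: 2 × 335 = 670
  C–H: 10 × 418 = 4180
  C–O: 2 × 354 = 708
  O–H: 2 × 470 = 940
  O=O: 1 × 483 = 483
  Σ(broken) = 6981 kJ
Bonds formed (products):
  C–C: 2 × 335 = 670
  C–H: 8 × 418 = 3344
  C=O: 2 × 785 = 1570
  O–H: 4 × 470 = 1880
  Σ(formed) = 7464 kJ
ΔH = Σ(broken) − Σ(formed) = 6981 − 7464 = −483 kJ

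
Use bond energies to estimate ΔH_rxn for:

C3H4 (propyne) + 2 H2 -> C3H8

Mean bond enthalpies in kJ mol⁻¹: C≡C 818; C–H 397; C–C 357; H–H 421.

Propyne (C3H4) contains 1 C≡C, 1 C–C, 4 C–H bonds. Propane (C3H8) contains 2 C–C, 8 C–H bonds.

Bonds broken (reactants):
  C≡C: 1 × 818 = 818
  C–C: 1 × 357 = 357
  C–H: 4 × 397 = 1588
  H–H: 2 × 421 = 842
  Σ(broken) = 3605 kJ
Bonds formed (products):
  C–C: 2 × 357 = 714
  C–H: 8 × 397 = 3176
  Σ(formed) = 3890 kJ
ΔH = Σ(broken) − Σ(formed) = 3605 − 3890 = −285 kJ

ΔH ≈ −285 kJ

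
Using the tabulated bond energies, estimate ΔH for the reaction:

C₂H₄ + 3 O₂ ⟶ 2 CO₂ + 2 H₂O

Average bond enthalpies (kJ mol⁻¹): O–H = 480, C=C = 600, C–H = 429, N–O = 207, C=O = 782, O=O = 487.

Bonds broken (reactants):
  C–H: 4 × 429 = 1716
  C=C: 1 × 600 = 600
  O=O: 3 × 487 = 1461
  Σ(broken) = 3777 kJ
Bonds formed (products):
  C=O: 4 × 782 = 3128
  O–H: 4 × 480 = 1920
  Σ(formed) = 5048 kJ
ΔH = Σ(broken) − Σ(formed) = 3777 − 5048 = −1271 kJ

ΔH ≈ −1271 kJ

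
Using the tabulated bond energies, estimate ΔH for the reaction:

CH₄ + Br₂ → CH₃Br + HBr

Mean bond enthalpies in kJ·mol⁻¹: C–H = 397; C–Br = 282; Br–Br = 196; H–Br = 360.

ΔH ≈ −49 kJ

Bonds broken (reactants):
  Br–Br: 1 × 196 = 196
  C–H: 4 × 397 = 1588
  Σ(broken) = 1784 kJ
Bonds formed (products):
  C–Br: 1 × 282 = 282
  C–H: 3 × 397 = 1191
  H–Br: 1 × 360 = 360
  Σ(formed) = 1833 kJ
ΔH = Σ(broken) − Σ(formed) = 1784 − 1833 = −49 kJ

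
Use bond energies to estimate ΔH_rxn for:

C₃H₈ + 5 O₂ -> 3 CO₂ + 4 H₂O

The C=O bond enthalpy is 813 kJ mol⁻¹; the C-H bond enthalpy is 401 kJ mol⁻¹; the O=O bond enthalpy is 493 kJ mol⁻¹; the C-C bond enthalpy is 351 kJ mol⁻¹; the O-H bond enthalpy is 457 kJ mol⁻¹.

ΔH ≈ −2159 kJ

Bonds broken (reactants):
  C-C: 2 × 351 = 702
  C-H: 8 × 401 = 3208
  O=O: 5 × 493 = 2465
  Σ(broken) = 6375 kJ
Bonds formed (products):
  C=O: 6 × 813 = 4878
  O-H: 8 × 457 = 3656
  Σ(formed) = 8534 kJ
ΔH = Σ(broken) − Σ(formed) = 6375 − 8534 = −2159 kJ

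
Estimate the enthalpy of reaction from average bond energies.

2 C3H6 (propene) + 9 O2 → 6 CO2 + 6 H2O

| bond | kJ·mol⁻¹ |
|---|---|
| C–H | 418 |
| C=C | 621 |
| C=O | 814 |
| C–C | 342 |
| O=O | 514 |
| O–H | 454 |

Bonds broken (reactants):
  C–C: 2 × 342 = 684
  C–H: 12 × 418 = 5016
  C=C: 2 × 621 = 1242
  O=O: 9 × 514 = 4626
  Σ(broken) = 11568 kJ
Bonds formed (products):
  C=O: 12 × 814 = 9768
  O–H: 12 × 454 = 5448
  Σ(formed) = 15216 kJ
ΔH = Σ(broken) − Σ(formed) = 11568 − 15216 = −3648 kJ

ΔH ≈ −3648 kJ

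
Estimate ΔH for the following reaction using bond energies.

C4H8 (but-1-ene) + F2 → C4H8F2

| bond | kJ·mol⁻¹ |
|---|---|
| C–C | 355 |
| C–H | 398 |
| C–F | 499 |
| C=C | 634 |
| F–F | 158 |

ΔH ≈ −561 kJ

Bonds broken (reactants):
  C–C: 2 × 355 = 710
  C–H: 8 × 398 = 3184
  C=C: 1 × 634 = 634
  F–F: 1 × 158 = 158
  Σ(broken) = 4686 kJ
Bonds formed (products):
  C–C: 3 × 355 = 1065
  C–F: 2 × 499 = 998
  C–H: 8 × 398 = 3184
  Σ(formed) = 5247 kJ
ΔH = Σ(broken) − Σ(formed) = 4686 − 5247 = −561 kJ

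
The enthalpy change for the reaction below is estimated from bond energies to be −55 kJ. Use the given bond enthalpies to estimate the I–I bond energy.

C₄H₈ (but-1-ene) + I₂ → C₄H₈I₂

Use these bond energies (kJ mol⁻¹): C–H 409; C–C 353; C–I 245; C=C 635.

D(I–I) ≈ 153 kJ/mol

Let D be the I–I bond energy.
Σ(broken) = 2×353 + 8×409 + 1×635 + 1×D = 4613 + D
Σ(formed) = 3×353 + 8×409 + 2×245 = 4821
ΔH = Σ(broken) − Σ(formed) = (4613 + D) − (4821) = −208 + D
Setting this equal to −55 kJ gives D = 153 kJ/mol.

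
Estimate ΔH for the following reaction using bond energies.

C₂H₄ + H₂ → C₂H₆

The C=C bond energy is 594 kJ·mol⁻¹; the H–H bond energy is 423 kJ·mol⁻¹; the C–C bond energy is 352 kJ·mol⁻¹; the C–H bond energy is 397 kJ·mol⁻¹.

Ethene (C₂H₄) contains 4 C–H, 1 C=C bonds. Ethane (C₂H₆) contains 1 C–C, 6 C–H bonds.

Bonds broken (reactants):
  C–H: 4 × 397 = 1588
  C=C: 1 × 594 = 594
  H–H: 1 × 423 = 423
  Σ(broken) = 2605 kJ
Bonds formed (products):
  C–C: 1 × 352 = 352
  C–H: 6 × 397 = 2382
  Σ(formed) = 2734 kJ
ΔH = Σ(broken) − Σ(formed) = 2605 − 2734 = −129 kJ

ΔH ≈ −129 kJ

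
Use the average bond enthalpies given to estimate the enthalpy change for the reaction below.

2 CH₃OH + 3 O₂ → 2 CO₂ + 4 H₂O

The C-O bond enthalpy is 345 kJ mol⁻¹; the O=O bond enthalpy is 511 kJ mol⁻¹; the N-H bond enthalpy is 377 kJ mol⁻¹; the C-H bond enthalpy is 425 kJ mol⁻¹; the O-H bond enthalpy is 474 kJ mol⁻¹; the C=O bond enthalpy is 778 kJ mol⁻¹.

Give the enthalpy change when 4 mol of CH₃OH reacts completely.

Bonds broken (reactants):
  C-H: 6 × 425 = 2550
  C-O: 2 × 345 = 690
  O-H: 2 × 474 = 948
  O=O: 3 × 511 = 1533
  Σ(broken) = 5721 kJ
Bonds formed (products):
  C=O: 4 × 778 = 3112
  O-H: 8 × 474 = 3792
  Σ(formed) = 6904 kJ
ΔH = Σ(broken) − Σ(formed) = 5721 − 6904 = −1183 kJ
For 2× the reaction as written: 2 × (−1183) = −2366 kJ

ΔH = −2366 kJ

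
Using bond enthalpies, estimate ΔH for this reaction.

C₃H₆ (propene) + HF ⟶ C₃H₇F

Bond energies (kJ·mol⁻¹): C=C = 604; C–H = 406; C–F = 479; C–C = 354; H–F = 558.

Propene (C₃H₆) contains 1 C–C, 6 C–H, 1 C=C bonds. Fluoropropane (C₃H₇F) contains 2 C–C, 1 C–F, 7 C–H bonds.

Bonds broken (reactants):
  C–C: 1 × 354 = 354
  C–H: 6 × 406 = 2436
  C=C: 1 × 604 = 604
  H–F: 1 × 558 = 558
  Σ(broken) = 3952 kJ
Bonds formed (products):
  C–C: 2 × 354 = 708
  C–F: 1 × 479 = 479
  C–H: 7 × 406 = 2842
  Σ(formed) = 4029 kJ
ΔH = Σ(broken) − Σ(formed) = 3952 − 4029 = −77 kJ

ΔH ≈ −77 kJ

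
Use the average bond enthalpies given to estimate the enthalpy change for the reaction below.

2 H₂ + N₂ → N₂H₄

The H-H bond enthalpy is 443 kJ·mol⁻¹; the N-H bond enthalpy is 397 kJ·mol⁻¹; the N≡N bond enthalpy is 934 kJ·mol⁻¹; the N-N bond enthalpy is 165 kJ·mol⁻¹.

ΔH ≈ +67 kJ

Bonds broken (reactants):
  H-H: 2 × 443 = 886
  N≡N: 1 × 934 = 934
  Σ(broken) = 1820 kJ
Bonds formed (products):
  N-H: 4 × 397 = 1588
  N-N: 1 × 165 = 165
  Σ(formed) = 1753 kJ
ΔH = Σ(broken) − Σ(formed) = 1820 − 1753 = +67 kJ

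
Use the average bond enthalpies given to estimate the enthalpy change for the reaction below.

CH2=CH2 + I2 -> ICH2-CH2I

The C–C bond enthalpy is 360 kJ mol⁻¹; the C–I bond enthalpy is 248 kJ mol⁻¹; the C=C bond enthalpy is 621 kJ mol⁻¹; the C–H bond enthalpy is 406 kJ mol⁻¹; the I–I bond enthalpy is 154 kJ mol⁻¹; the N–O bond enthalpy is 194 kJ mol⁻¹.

ΔH ≈ −81 kJ

Bonds broken (reactants):
  C–H: 4 × 406 = 1624
  C=C: 1 × 621 = 621
  I–I: 1 × 154 = 154
  Σ(broken) = 2399 kJ
Bonds formed (products):
  C–C: 1 × 360 = 360
  C–H: 4 × 406 = 1624
  C–I: 2 × 248 = 496
  Σ(formed) = 2480 kJ
ΔH = Σ(broken) − Σ(formed) = 2399 − 2480 = −81 kJ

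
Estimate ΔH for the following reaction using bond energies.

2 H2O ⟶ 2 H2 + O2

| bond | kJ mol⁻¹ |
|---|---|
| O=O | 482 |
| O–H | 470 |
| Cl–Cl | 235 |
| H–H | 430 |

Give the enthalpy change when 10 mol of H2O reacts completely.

ΔH = +2690 kJ

Bonds broken (reactants):
  O–H: 4 × 470 = 1880
  Σ(broken) = 1880 kJ
Bonds formed (products):
  H–H: 2 × 430 = 860
  O=O: 1 × 482 = 482
  Σ(formed) = 1342 kJ
ΔH = Σ(broken) − Σ(formed) = 1880 − 1342 = +538 kJ
For 5× the reaction as written: 5 × (+538) = +2690 kJ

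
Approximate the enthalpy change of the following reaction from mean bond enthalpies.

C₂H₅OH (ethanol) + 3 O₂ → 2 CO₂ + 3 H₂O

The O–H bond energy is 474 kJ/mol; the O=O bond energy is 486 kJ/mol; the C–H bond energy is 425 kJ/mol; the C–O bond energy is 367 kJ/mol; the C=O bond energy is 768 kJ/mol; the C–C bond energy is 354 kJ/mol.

ΔH ≈ −1138 kJ

Bonds broken (reactants):
  C–C: 1 × 354 = 354
  C–H: 5 × 425 = 2125
  C–O: 1 × 367 = 367
  O–H: 1 × 474 = 474
  O=O: 3 × 486 = 1458
  Σ(broken) = 4778 kJ
Bonds formed (products):
  C=O: 4 × 768 = 3072
  O–H: 6 × 474 = 2844
  Σ(formed) = 5916 kJ
ΔH = Σ(broken) − Σ(formed) = 4778 − 5916 = −1138 kJ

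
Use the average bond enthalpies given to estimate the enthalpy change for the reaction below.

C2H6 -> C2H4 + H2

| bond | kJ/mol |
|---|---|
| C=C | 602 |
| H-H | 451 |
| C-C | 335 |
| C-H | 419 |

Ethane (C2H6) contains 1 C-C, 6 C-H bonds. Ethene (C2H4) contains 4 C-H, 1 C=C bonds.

ΔH ≈ +120 kJ

Bonds broken (reactants):
  C-C: 1 × 335 = 335
  C-H: 6 × 419 = 2514
  Σ(broken) = 2849 kJ
Bonds formed (products):
  C-H: 4 × 419 = 1676
  C=C: 1 × 602 = 602
  H-H: 1 × 451 = 451
  Σ(formed) = 2729 kJ
ΔH = Σ(broken) − Σ(formed) = 2849 − 2729 = +120 kJ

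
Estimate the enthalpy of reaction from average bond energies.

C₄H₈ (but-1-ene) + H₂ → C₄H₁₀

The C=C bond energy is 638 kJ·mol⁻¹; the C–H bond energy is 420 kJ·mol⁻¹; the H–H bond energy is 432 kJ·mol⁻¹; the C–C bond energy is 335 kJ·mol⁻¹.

Bonds broken (reactants):
  C–C: 2 × 335 = 670
  C–H: 8 × 420 = 3360
  C=C: 1 × 638 = 638
  H–H: 1 × 432 = 432
  Σ(broken) = 5100 kJ
Bonds formed (products):
  C–C: 3 × 335 = 1005
  C–H: 10 × 420 = 4200
  Σ(formed) = 5205 kJ
ΔH = Σ(broken) − Σ(formed) = 5100 − 5205 = −105 kJ

ΔH ≈ −105 kJ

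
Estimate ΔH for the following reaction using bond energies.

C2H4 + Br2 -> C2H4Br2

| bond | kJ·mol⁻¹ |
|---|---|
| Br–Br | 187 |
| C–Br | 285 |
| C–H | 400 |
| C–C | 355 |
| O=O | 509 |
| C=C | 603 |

ΔH ≈ −135 kJ

Bonds broken (reactants):
  Br–Br: 1 × 187 = 187
  C–H: 4 × 400 = 1600
  C=C: 1 × 603 = 603
  Σ(broken) = 2390 kJ
Bonds formed (products):
  C–Br: 2 × 285 = 570
  C–C: 1 × 355 = 355
  C–H: 4 × 400 = 1600
  Σ(formed) = 2525 kJ
ΔH = Σ(broken) − Σ(formed) = 2390 − 2525 = −135 kJ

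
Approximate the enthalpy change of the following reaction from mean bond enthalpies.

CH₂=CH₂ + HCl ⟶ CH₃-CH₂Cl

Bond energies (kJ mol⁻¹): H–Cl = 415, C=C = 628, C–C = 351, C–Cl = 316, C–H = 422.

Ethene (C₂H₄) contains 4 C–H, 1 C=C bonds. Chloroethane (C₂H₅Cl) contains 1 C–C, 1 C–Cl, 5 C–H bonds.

Bonds broken (reactants):
  C–H: 4 × 422 = 1688
  C=C: 1 × 628 = 628
  H–Cl: 1 × 415 = 415
  Σ(broken) = 2731 kJ
Bonds formed (products):
  C–C: 1 × 351 = 351
  C–Cl: 1 × 316 = 316
  C–H: 5 × 422 = 2110
  Σ(formed) = 2777 kJ
ΔH = Σ(broken) − Σ(formed) = 2731 − 2777 = −46 kJ

ΔH ≈ −46 kJ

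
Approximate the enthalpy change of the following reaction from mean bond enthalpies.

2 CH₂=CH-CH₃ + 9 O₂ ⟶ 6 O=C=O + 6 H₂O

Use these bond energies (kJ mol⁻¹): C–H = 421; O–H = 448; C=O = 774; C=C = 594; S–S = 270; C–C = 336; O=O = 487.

Bonds broken (reactants):
  C–C: 2 × 336 = 672
  C–H: 12 × 421 = 5052
  C=C: 2 × 594 = 1188
  O=O: 9 × 487 = 4383
  Σ(broken) = 11295 kJ
Bonds formed (products):
  C=O: 12 × 774 = 9288
  O–H: 12 × 448 = 5376
  Σ(formed) = 14664 kJ
ΔH = Σ(broken) − Σ(formed) = 11295 − 14664 = −3369 kJ

ΔH ≈ −3369 kJ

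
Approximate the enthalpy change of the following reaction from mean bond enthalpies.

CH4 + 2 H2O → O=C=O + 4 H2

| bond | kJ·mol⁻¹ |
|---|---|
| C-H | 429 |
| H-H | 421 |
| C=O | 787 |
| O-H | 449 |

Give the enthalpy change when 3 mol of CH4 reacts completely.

ΔH = +762 kJ

Bonds broken (reactants):
  C-H: 4 × 429 = 1716
  O-H: 4 × 449 = 1796
  Σ(broken) = 3512 kJ
Bonds formed (products):
  C=O: 2 × 787 = 1574
  H-H: 4 × 421 = 1684
  Σ(formed) = 3258 kJ
ΔH = Σ(broken) − Σ(formed) = 3512 − 3258 = +254 kJ
For 3× the reaction as written: 3 × (+254) = +762 kJ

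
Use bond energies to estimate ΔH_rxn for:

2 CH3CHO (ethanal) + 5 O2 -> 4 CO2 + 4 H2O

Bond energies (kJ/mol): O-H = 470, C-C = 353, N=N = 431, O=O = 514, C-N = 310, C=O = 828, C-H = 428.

ΔH ≈ −2028 kJ

Bonds broken (reactants):
  C-C: 2 × 353 = 706
  C-H: 8 × 428 = 3424
  C=O: 2 × 828 = 1656
  O=O: 5 × 514 = 2570
  Σ(broken) = 8356 kJ
Bonds formed (products):
  C=O: 8 × 828 = 6624
  O-H: 8 × 470 = 3760
  Σ(formed) = 10384 kJ
ΔH = Σ(broken) − Σ(formed) = 8356 − 10384 = −2028 kJ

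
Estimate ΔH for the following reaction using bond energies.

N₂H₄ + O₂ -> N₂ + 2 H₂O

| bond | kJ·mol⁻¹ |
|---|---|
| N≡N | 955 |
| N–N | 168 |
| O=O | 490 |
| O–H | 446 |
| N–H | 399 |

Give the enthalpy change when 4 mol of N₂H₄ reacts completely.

ΔH = −1940 kJ

Bonds broken (reactants):
  N–H: 4 × 399 = 1596
  N–N: 1 × 168 = 168
  O=O: 1 × 490 = 490
  Σ(broken) = 2254 kJ
Bonds formed (products):
  N≡N: 1 × 955 = 955
  O–H: 4 × 446 = 1784
  Σ(formed) = 2739 kJ
ΔH = Σ(broken) − Σ(formed) = 2254 − 2739 = −485 kJ
For 4× the reaction as written: 4 × (−485) = −1940 kJ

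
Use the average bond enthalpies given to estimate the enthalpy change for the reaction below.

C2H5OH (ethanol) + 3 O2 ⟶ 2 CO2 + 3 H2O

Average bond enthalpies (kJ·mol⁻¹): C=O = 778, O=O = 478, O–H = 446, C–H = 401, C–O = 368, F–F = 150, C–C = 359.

ΔH ≈ −1176 kJ

Bonds broken (reactants):
  C–C: 1 × 359 = 359
  C–H: 5 × 401 = 2005
  C–O: 1 × 368 = 368
  O–H: 1 × 446 = 446
  O=O: 3 × 478 = 1434
  Σ(broken) = 4612 kJ
Bonds formed (products):
  C=O: 4 × 778 = 3112
  O–H: 6 × 446 = 2676
  Σ(formed) = 5788 kJ
ΔH = Σ(broken) − Σ(formed) = 4612 − 5788 = −1176 kJ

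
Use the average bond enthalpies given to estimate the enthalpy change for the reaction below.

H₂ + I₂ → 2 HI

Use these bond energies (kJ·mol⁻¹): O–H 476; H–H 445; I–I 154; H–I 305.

Bonds broken (reactants):
  H–H: 1 × 445 = 445
  I–I: 1 × 154 = 154
  Σ(broken) = 599 kJ
Bonds formed (products):
  H–I: 2 × 305 = 610
  Σ(formed) = 610 kJ
ΔH = Σ(broken) − Σ(formed) = 599 − 610 = −11 kJ

ΔH ≈ −11 kJ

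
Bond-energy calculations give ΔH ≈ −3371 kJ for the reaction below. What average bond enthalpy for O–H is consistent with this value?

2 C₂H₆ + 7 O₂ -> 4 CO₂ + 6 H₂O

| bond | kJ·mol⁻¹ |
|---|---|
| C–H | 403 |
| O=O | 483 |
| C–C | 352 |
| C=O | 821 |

D(O–H) ≈ 477 kJ/mol

Let D be the O–H bond energy.
Σ(broken) = 2×352 + 12×403 + 7×483 = 8921
Σ(formed) = 8×821 + 12×D = 6568 + 12D
ΔH = Σ(broken) − Σ(formed) = (8921) − (6568 + 12D) = +2353 − 12D
Setting this equal to −3371 kJ gives 12D = 5724, so D = 477 kJ/mol.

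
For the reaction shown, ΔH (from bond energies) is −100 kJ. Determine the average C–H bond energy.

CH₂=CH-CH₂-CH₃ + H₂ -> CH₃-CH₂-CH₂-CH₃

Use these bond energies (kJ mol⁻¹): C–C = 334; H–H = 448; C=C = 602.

Let D be the C–H bond energy.
Σ(broken) = 2×334 + 8×D + 1×602 + 1×448 = 1718 + 8D
Σ(formed) = 3×334 + 10×D = 1002 + 10D
ΔH = Σ(broken) − Σ(formed) = (1718 + 8D) − (1002 + 10D) = +716 − 2D
Setting this equal to −100 kJ gives 2D = 816, so D = 408 kJ/mol.

D(C–H) ≈ 408 kJ/mol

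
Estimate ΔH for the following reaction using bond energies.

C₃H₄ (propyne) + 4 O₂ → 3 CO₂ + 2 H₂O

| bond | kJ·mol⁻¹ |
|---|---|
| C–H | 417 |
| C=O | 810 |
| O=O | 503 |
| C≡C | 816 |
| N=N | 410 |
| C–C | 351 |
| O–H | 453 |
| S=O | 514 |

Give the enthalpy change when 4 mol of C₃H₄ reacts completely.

Bonds broken (reactants):
  C≡C: 1 × 816 = 816
  C–C: 1 × 351 = 351
  C–H: 4 × 417 = 1668
  O=O: 4 × 503 = 2012
  Σ(broken) = 4847 kJ
Bonds formed (products):
  C=O: 6 × 810 = 4860
  O–H: 4 × 453 = 1812
  Σ(formed) = 6672 kJ
ΔH = Σ(broken) − Σ(formed) = 4847 − 6672 = −1825 kJ
For 4× the reaction as written: 4 × (−1825) = −7300 kJ

ΔH = −7300 kJ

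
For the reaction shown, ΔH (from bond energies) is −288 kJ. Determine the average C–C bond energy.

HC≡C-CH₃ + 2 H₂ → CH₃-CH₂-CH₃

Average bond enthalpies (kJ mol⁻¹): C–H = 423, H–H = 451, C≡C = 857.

Let D be the C–C bond energy.
Σ(broken) = 1×857 + 1×D + 4×423 + 2×451 = 3451 + D
Σ(formed) = 2×D + 8×423 = 3384 + 2D
ΔH = Σ(broken) − Σ(formed) = (3451 + D) − (3384 + 2D) = +67 − D
Setting this equal to −288 kJ gives D = 355 kJ/mol.

D(C–C) ≈ 355 kJ/mol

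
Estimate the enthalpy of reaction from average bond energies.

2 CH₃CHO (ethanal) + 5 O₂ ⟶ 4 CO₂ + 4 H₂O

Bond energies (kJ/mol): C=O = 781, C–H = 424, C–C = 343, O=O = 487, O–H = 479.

ΔH ≈ −2005 kJ

Bonds broken (reactants):
  C–C: 2 × 343 = 686
  C–H: 8 × 424 = 3392
  C=O: 2 × 781 = 1562
  O=O: 5 × 487 = 2435
  Σ(broken) = 8075 kJ
Bonds formed (products):
  C=O: 8 × 781 = 6248
  O–H: 8 × 479 = 3832
  Σ(formed) = 10080 kJ
ΔH = Σ(broken) − Σ(formed) = 8075 − 10080 = −2005 kJ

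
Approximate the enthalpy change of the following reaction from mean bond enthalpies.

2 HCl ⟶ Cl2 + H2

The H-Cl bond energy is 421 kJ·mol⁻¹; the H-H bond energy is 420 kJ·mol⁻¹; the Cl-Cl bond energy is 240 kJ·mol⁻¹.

ΔH ≈ +182 kJ

Bonds broken (reactants):
  H-Cl: 2 × 421 = 842
  Σ(broken) = 842 kJ
Bonds formed (products):
  Cl-Cl: 1 × 240 = 240
  H-H: 1 × 420 = 420
  Σ(formed) = 660 kJ
ΔH = Σ(broken) − Σ(formed) = 842 − 660 = +182 kJ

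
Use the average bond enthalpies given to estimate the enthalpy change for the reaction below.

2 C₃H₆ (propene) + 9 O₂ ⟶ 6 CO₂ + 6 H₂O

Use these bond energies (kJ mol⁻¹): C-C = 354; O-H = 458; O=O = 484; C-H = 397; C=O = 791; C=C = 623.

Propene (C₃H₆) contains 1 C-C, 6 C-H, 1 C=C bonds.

Bonds broken (reactants):
  C-C: 2 × 354 = 708
  C-H: 12 × 397 = 4764
  C=C: 2 × 623 = 1246
  O=O: 9 × 484 = 4356
  Σ(broken) = 11074 kJ
Bonds formed (products):
  C=O: 12 × 791 = 9492
  O-H: 12 × 458 = 5496
  Σ(formed) = 14988 kJ
ΔH = Σ(broken) − Σ(formed) = 11074 − 14988 = −3914 kJ

ΔH ≈ −3914 kJ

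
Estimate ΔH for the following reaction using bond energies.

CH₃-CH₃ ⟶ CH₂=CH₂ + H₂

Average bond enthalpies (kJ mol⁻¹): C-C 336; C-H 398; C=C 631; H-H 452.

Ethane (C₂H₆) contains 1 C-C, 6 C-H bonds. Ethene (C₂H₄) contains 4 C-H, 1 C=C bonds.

Bonds broken (reactants):
  C-C: 1 × 336 = 336
  C-H: 6 × 398 = 2388
  Σ(broken) = 2724 kJ
Bonds formed (products):
  C-H: 4 × 398 = 1592
  C=C: 1 × 631 = 631
  H-H: 1 × 452 = 452
  Σ(formed) = 2675 kJ
ΔH = Σ(broken) − Σ(formed) = 2724 − 2675 = +49 kJ

ΔH ≈ +49 kJ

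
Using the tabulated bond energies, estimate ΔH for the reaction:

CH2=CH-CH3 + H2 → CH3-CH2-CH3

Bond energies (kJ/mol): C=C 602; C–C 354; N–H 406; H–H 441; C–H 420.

ΔH ≈ −151 kJ

Bonds broken (reactants):
  C–C: 1 × 354 = 354
  C–H: 6 × 420 = 2520
  C=C: 1 × 602 = 602
  H–H: 1 × 441 = 441
  Σ(broken) = 3917 kJ
Bonds formed (products):
  C–C: 2 × 354 = 708
  C–H: 8 × 420 = 3360
  Σ(formed) = 4068 kJ
ΔH = Σ(broken) − Σ(formed) = 3917 − 4068 = −151 kJ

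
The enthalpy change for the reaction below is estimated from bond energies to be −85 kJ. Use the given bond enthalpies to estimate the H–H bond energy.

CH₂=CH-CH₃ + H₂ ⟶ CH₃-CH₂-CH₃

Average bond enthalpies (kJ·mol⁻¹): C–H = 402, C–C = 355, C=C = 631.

Let D be the H–H bond energy.
Σ(broken) = 1×355 + 6×402 + 1×631 + 1×D = 3398 + D
Σ(formed) = 2×355 + 8×402 = 3926
ΔH = Σ(broken) − Σ(formed) = (3398 + D) − (3926) = −528 + D
Setting this equal to −85 kJ gives D = 443 kJ/mol.

D(H–H) ≈ 443 kJ/mol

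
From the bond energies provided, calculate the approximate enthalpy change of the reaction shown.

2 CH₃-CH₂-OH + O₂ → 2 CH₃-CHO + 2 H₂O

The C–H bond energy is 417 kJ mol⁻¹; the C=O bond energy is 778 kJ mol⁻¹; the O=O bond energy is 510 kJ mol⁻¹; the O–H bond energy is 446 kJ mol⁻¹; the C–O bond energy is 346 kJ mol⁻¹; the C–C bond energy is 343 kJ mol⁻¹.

Bonds broken (reactants):
  C–C: 2 × 343 = 686
  C–H: 10 × 417 = 4170
  C–O: 2 × 346 = 692
  O–H: 2 × 446 = 892
  O=O: 1 × 510 = 510
  Σ(broken) = 6950 kJ
Bonds formed (products):
  C–C: 2 × 343 = 686
  C–H: 8 × 417 = 3336
  C=O: 2 × 778 = 1556
  O–H: 4 × 446 = 1784
  Σ(formed) = 7362 kJ
ΔH = Σ(broken) − Σ(formed) = 6950 − 7362 = −412 kJ

ΔH ≈ −412 kJ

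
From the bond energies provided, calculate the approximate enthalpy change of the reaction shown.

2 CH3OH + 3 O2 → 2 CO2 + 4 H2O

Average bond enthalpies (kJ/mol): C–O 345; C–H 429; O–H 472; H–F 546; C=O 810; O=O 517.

Bonds broken (reactants):
  C–H: 6 × 429 = 2574
  C–O: 2 × 345 = 690
  O–H: 2 × 472 = 944
  O=O: 3 × 517 = 1551
  Σ(broken) = 5759 kJ
Bonds formed (products):
  C=O: 4 × 810 = 3240
  O–H: 8 × 472 = 3776
  Σ(formed) = 7016 kJ
ΔH = Σ(broken) − Σ(formed) = 5759 − 7016 = −1257 kJ

ΔH ≈ −1257 kJ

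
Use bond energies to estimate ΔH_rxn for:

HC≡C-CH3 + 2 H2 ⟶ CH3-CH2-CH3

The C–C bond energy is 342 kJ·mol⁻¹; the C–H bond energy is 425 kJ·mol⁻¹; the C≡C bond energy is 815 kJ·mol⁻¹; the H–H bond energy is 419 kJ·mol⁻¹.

Bonds broken (reactants):
  C≡C: 1 × 815 = 815
  C–C: 1 × 342 = 342
  C–H: 4 × 425 = 1700
  H–H: 2 × 419 = 838
  Σ(broken) = 3695 kJ
Bonds formed (products):
  C–C: 2 × 342 = 684
  C–H: 8 × 425 = 3400
  Σ(formed) = 4084 kJ
ΔH = Σ(broken) − Σ(formed) = 3695 − 4084 = −389 kJ

ΔH ≈ −389 kJ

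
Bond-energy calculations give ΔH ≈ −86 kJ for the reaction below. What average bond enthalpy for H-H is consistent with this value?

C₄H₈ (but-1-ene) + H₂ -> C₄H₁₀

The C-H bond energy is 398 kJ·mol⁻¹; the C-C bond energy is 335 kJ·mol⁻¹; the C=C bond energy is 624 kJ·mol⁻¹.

Let D be the H-H bond energy.
Σ(broken) = 2×335 + 8×398 + 1×624 + 1×D = 4478 + D
Σ(formed) = 3×335 + 10×398 = 4985
ΔH = Σ(broken) − Σ(formed) = (4478 + D) − (4985) = −507 + D
Setting this equal to −86 kJ gives D = 421 kJ/mol.

D(H-H) ≈ 421 kJ/mol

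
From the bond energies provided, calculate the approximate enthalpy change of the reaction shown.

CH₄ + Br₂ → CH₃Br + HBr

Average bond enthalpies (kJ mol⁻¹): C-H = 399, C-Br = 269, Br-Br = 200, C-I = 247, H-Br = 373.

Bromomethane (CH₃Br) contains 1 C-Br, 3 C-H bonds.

ΔH ≈ −43 kJ

Bonds broken (reactants):
  Br-Br: 1 × 200 = 200
  C-H: 4 × 399 = 1596
  Σ(broken) = 1796 kJ
Bonds formed (products):
  C-Br: 1 × 269 = 269
  C-H: 3 × 399 = 1197
  H-Br: 1 × 373 = 373
  Σ(formed) = 1839 kJ
ΔH = Σ(broken) − Σ(formed) = 1796 − 1839 = −43 kJ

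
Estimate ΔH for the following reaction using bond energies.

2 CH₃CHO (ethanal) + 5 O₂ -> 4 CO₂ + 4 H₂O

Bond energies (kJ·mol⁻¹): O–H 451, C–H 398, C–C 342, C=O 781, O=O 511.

Bonds broken (reactants):
  C–C: 2 × 342 = 684
  C–H: 8 × 398 = 3184
  C=O: 2 × 781 = 1562
  O=O: 5 × 511 = 2555
  Σ(broken) = 7985 kJ
Bonds formed (products):
  C=O: 8 × 781 = 6248
  O–H: 8 × 451 = 3608
  Σ(formed) = 9856 kJ
ΔH = Σ(broken) − Σ(formed) = 7985 − 9856 = −1871 kJ

ΔH ≈ −1871 kJ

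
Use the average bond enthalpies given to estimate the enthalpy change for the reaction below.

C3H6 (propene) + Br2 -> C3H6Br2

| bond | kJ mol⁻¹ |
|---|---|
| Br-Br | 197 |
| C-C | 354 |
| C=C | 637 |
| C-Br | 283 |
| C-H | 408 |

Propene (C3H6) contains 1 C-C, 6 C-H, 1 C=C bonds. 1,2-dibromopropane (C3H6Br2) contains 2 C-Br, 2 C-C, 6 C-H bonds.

ΔH ≈ −86 kJ

Bonds broken (reactants):
  Br-Br: 1 × 197 = 197
  C-C: 1 × 354 = 354
  C-H: 6 × 408 = 2448
  C=C: 1 × 637 = 637
  Σ(broken) = 3636 kJ
Bonds formed (products):
  C-Br: 2 × 283 = 566
  C-C: 2 × 354 = 708
  C-H: 6 × 408 = 2448
  Σ(formed) = 3722 kJ
ΔH = Σ(broken) − Σ(formed) = 3636 − 3722 = −86 kJ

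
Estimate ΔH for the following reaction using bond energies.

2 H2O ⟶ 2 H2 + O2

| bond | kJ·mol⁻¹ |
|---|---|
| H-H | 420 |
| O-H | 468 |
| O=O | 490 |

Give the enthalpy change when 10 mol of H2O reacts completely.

Bonds broken (reactants):
  O-H: 4 × 468 = 1872
  Σ(broken) = 1872 kJ
Bonds formed (products):
  H-H: 2 × 420 = 840
  O=O: 1 × 490 = 490
  Σ(formed) = 1330 kJ
ΔH = Σ(broken) − Σ(formed) = 1872 − 1330 = +542 kJ
For 5× the reaction as written: 5 × (+542) = +2710 kJ

ΔH = +2710 kJ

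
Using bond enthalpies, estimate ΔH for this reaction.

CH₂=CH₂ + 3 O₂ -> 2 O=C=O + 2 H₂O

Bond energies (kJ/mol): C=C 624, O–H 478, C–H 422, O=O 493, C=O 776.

ΔH ≈ −1225 kJ

Bonds broken (reactants):
  C–H: 4 × 422 = 1688
  C=C: 1 × 624 = 624
  O=O: 3 × 493 = 1479
  Σ(broken) = 3791 kJ
Bonds formed (products):
  C=O: 4 × 776 = 3104
  O–H: 4 × 478 = 1912
  Σ(formed) = 5016 kJ
ΔH = Σ(broken) − Σ(formed) = 3791 − 5016 = −1225 kJ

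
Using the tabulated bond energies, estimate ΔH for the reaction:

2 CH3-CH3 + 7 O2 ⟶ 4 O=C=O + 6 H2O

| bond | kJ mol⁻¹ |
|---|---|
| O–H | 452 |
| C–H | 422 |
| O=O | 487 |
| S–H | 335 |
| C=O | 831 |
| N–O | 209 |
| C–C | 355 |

ΔH ≈ −2889 kJ

Bonds broken (reactants):
  C–C: 2 × 355 = 710
  C–H: 12 × 422 = 5064
  O=O: 7 × 487 = 3409
  Σ(broken) = 9183 kJ
Bonds formed (products):
  C=O: 8 × 831 = 6648
  O–H: 12 × 452 = 5424
  Σ(formed) = 12072 kJ
ΔH = Σ(broken) − Σ(formed) = 9183 − 12072 = −2889 kJ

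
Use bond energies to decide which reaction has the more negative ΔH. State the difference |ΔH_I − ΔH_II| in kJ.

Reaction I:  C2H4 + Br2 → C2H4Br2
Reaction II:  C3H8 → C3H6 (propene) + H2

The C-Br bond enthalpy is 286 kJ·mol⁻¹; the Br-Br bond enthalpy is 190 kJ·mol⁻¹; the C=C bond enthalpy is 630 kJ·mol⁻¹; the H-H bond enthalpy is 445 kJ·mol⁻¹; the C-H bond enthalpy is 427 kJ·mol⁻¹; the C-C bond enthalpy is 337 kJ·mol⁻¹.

Reaction I:
  Bonds broken (reactants):
    Br-Br: 1 × 190 = 190
    C-H: 4 × 427 = 1708
    C=C: 1 × 630 = 630
    Σ(broken) = 2528 kJ
  Bonds formed (products):
    C-Br: 2 × 286 = 572
    C-C: 1 × 337 = 337
    C-H: 4 × 427 = 1708
    Σ(formed) = 2617 kJ
  ΔH_I = 2528 − 2617 = −89 kJ
Reaction II:
  Bonds broken (reactants):
    C-C: 2 × 337 = 674
    C-H: 8 × 427 = 3416
    Σ(broken) = 4090 kJ
  Bonds formed (products):
    C-C: 1 × 337 = 337
    C-H: 6 × 427 = 2562
    C=C: 1 × 630 = 630
    H-H: 1 × 445 = 445
    Σ(formed) = 3974 kJ
  ΔH_II = 4090 − 3974 = +116 kJ
ΔH_I − ΔH_II = −205 kJ, so reaction I has the more negative ΔH; |ΔH_I − ΔH_II| = 205 kJ.

Reaction I, by 205 kJ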